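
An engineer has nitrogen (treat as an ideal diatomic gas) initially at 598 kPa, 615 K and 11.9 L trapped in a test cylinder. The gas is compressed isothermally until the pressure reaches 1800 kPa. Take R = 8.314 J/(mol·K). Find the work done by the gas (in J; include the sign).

n = P₁V₁/(RT₁) = 598×11.9/(8.314×615) = 1.39 mol.
Isothermal: T stays 615 K; PV = const ⇒ V₂ = 3.95 L, P₂ = 1800 kPa.
W = nRT ln(V₂/V₁) = 1.39×8.314×615×ln(0.332) = -7840 J.

-7840 J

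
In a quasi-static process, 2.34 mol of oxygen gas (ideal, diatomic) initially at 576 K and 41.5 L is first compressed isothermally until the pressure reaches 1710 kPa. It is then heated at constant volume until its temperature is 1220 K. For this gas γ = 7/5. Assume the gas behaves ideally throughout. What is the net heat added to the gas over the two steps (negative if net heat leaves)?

P₁ = nRT₁/V₁ = 2.34×8.314×576/41.5 = 270 kPa.
Step 1 — Isothermal: T stays 576 K; PV = const ⇒ V₂ = 6.55 L, P₂ = 1710 kPa.
ΔU = 0 (ideal gas, T constant).
W = nRT ln(V₂/V₁) = 2.34×8.314×576×ln(0.158) = -20700 J.
Q = ΔU + W = -20700 J.
State after step 1: P = 1710 kPa, V = 6.55 L, T = 576 K.
Step 2 — Isochoric: V stays 6.55 L; P/T = const ⇒ T₂ = 1220 K, P₂ = 3620 kPa.
W = 0 (no volume change).
ΔU = nCvΔT = 2.34×20.8×(1220−576) = 31300 J.
Q = ΔU = 31300 J.
Net over both steps: W = -20700 J, Q = 10600 J, ΔU = 31300 J.

10600 J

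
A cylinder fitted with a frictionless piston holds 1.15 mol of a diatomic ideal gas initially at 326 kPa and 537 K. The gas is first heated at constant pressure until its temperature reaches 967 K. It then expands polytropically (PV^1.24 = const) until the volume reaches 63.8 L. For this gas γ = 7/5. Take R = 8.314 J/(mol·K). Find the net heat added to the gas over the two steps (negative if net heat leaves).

V₁ = nRT₁/P₁ = 1.15×8.314×537/326 = 15.7 L.
Step 1 — Isobaric: P stays 326 kPa; V/T = const ⇒ T₂ = 967 K, V₂ = 28.4 L.
W = PΔV = 326×(28.4−15.7) kPa·L = 4110 J.
ΔU = nCvΔT = 1.15×20.8×(967−537) = 10300 J.
Q = ΔU + W = nCpΔT = 14400 J.
State after step 1: P = 326 kPa, V = 28.4 L, T = 967 K.
Step 2 — Polytropic n=1.24: T₂ = T₁(V₁/V₂)^(n−1) = 967×(0.445)^0.24 = 796 K; P₂ = P₁(V₁/V₂)^n = 119 kPa.
W = (P₁V₁−P₂V₂)/(n−1) = (326×28.4−119×63.8)/0.24 = 6810 J.
ΔU = nCvΔT = 1.15×20.8×(796−967) = -4090 J.
Q = ΔU + W = 2720 J.
Net over both steps: W = 10900 J, Q = 17100 J, ΔU = 6190 J.

17100 J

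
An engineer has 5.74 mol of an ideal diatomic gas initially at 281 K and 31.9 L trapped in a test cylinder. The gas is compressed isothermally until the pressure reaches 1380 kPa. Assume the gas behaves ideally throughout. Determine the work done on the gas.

15900 J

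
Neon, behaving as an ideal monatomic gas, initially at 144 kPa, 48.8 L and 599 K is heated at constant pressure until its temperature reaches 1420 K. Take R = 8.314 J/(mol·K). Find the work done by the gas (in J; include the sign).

n = P₁V₁/(RT₁) = 144×48.8/(8.314×599) = 1.41 mol.
Isobaric: P stays 144 kPa; V/T = const ⇒ T₂ = 1420 K, V₂ = 116 L.
W = PΔV = 144×(116−48.8) kPa·L = 9630 J.

9630 J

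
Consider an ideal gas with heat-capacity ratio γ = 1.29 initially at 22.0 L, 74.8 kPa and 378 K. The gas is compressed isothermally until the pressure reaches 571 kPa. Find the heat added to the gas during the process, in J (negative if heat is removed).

-3340 J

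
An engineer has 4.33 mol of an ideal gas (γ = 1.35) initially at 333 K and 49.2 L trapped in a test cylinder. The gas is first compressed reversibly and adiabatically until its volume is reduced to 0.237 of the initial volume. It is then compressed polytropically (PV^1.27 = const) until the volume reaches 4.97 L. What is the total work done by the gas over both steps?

P₁ = nRT₁/V₁ = 4.33×8.314×333/49.2 = 244 kPa.
Step 1 — Adiabatic: TV^(γ−1) = const ⇒ T₂ = 333×(4.22)^0.350 = 551 K; PV^γ = const ⇒ P₂ = 1700 kPa.
ΔU = nCvΔT = 4.33×23.8×(551−333) = 22400 J.
Q = 0 for an adiabatic process, so W = −ΔU = -22400 J.
State after step 1: P = 1700 kPa, V = 11.7 L, T = 551 K.
Step 2 — Polytropic n=1.27: T₂ = T₁(V₁/V₂)^(n−1) = 551×(2.35)^0.27 = 694 K; P₂ = P₁(V₁/V₂)^n = 5030 kPa.
W = (P₁V₁−P₂V₂)/(n−1) = (1700×11.7−5030×4.97)/0.27 = -19000 J.
ΔU = nCvΔT = 4.33×23.8×(694−551) = 14700 J.
Q = ΔU + W = -4350 J.
Net over both steps: W = -41500 J, Q = -4350 J, ΔU = 37100 J.

-41500 J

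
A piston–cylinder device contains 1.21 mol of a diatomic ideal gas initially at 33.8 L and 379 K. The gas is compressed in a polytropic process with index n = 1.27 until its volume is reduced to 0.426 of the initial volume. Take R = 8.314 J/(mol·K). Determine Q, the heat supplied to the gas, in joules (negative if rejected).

-1190 J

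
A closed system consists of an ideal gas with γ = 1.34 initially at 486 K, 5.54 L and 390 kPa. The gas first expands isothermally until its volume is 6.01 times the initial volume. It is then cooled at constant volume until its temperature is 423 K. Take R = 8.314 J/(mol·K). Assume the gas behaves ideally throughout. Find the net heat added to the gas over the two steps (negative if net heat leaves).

3050 J

n = P₁V₁/(RT₁) = 390×5.54/(8.314×486) = 0.535 mol.
Step 1 — Isothermal: T stays 486 K; PV = const ⇒ V₂ = 33.3 L, P₂ = 64.9 kPa.
ΔU = 0 (ideal gas, T constant).
W = nRT ln(V₂/V₁) = 0.535×8.314×486×ln(6.01) = 3870 J.
Q = ΔU + W = 3870 J.
State after step 1: P = 64.9 kPa, V = 33.3 L, T = 486 K.
Step 2 — Isochoric: V stays 33.3 L; P/T = const ⇒ T₂ = 423 K, P₂ = 56.5 kPa.
W = 0 (no volume change).
ΔU = nCvΔT = 0.535×24.5×(423−486) = -824 J.
Q = ΔU = -824 J.
Net over both steps: W = 3870 J, Q = 3050 J, ΔU = -824 J.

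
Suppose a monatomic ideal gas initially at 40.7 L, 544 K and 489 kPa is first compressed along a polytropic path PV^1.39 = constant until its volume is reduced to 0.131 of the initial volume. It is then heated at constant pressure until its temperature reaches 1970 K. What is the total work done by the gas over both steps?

-33600 J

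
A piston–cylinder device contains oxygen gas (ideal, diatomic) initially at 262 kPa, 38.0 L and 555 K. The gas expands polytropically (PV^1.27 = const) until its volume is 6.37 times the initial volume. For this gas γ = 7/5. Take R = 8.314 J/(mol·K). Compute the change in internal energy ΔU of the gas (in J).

-9790 J

n = P₁V₁/(RT₁) = 262×38.0/(8.314×555) = 2.16 mol.
Polytropic n=1.27: T₂ = T₁(V₁/V₂)^(n−1) = 555×(0.157)^0.27 = 337 K; P₂ = P₁(V₁/V₂)^n = 24.9 kPa.
For an ideal gas ΔU = nCvΔT with Cv = (5/2)R = 20.8 J/(mol·K).
ΔU = 2.16×20.8×(337−555) = -9790 J.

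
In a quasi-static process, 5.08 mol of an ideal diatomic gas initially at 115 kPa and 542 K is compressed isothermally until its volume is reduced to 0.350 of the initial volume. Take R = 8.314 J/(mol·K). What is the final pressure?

329 kPa

V₁ = nRT₁/P₁ = 5.08×8.314×542/115 = 199 L.
Isothermal: T stays 542 K; PV = const ⇒ V₂ = 69.7 L, P₂ = 329 kPa.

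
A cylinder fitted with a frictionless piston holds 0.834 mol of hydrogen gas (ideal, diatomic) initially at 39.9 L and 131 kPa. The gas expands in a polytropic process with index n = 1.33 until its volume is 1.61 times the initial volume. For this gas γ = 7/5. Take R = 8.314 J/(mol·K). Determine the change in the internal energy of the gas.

T₁ = P₁V₁/(nR) = 131×39.9/(0.834×8.314) = 754 K.
Polytropic n=1.33: T₂ = T₁(V₁/V₂)^(n−1) = 754×(0.621)^0.33 = 644 K; P₂ = P₁(V₁/V₂)^n = 69.5 kPa.
For an ideal gas ΔU = nCvΔT with Cv = (5/2)R = 20.8 J/(mol·K).
ΔU = 0.834×20.8×(644−754) = -1900 J.

-1900 J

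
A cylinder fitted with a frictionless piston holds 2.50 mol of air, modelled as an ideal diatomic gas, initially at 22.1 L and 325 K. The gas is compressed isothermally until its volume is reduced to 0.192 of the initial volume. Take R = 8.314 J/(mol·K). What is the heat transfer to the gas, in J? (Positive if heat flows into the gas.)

-11100 J

P₁ = nRT₁/V₁ = 2.50×8.314×325/22.1 = 306 kPa.
Isothermal: T stays 325 K; PV = const ⇒ V₂ = 4.24 L, P₂ = 1590 kPa.
ΔU = 0 (ideal gas, T constant).
W = nRT ln(V₂/V₁) = 2.50×8.314×325×ln(0.192) = -11100 J.
Q = ΔU + W = -11100 J.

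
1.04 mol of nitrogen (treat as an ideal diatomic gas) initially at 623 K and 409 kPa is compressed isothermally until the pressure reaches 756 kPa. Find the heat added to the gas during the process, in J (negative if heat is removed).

-3310 J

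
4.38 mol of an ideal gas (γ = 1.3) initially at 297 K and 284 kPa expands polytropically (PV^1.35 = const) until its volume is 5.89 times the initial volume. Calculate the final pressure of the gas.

25.9 kPa

V₁ = nRT₁/P₁ = 4.38×8.314×297/284 = 38.1 L.
Polytropic n=1.35: T₂ = T₁(V₁/V₂)^(n−1) = 297×(0.170)^0.35 = 160 K; P₂ = P₁(V₁/V₂)^n = 25.9 kPa.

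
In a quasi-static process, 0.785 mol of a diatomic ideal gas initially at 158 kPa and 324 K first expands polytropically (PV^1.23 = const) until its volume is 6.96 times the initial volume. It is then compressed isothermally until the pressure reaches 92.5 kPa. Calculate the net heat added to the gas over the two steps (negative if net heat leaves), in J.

V₁ = nRT₁/P₁ = 0.785×8.314×324/158 = 13.4 L.
Step 1 — Polytropic n=1.23: T₂ = T₁(V₁/V₂)^(n−1) = 324×(0.144)^0.23 = 207 K; P₂ = P₁(V₁/V₂)^n = 14.5 kPa.
W = (P₁V₁−P₂V₂)/(n−1) = (158×13.4−14.5×93.1)/0.23 = 3310 J.
ΔU = nCvΔT = 0.785×20.8×(207−324) = -1900 J.
Q = ΔU + W = 1410 J.
State after step 1: P = 14.5 kPa, V = 93.1 L, T = 207 K.
Step 2 — Isothermal: T stays 207 K; PV = const ⇒ V₂ = 14.6 L, P₂ = 92.5 kPa.
ΔU = 0 (ideal gas, T constant).
W = nRT ln(V₂/V₁) = 0.785×8.314×207×ln(0.157) = -2510 J.
Q = ΔU + W = -2510 J.
Net over both steps: W = 804 J, Q = -1100 J, ΔU = -1900 J.

-1100 J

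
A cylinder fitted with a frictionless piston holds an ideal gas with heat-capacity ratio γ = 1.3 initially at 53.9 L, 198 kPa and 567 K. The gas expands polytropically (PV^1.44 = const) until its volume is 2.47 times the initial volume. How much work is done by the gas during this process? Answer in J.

7960 J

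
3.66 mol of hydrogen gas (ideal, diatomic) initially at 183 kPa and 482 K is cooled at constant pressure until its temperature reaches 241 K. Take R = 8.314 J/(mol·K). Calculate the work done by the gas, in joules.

-7330 J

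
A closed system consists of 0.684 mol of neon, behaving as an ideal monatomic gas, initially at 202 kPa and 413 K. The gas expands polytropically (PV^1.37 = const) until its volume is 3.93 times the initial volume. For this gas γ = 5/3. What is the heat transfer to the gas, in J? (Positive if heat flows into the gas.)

V₁ = nRT₁/P₁ = 0.684×8.314×413/202 = 11.6 L.
Polytropic n=1.37: T₂ = T₁(V₁/V₂)^(n−1) = 413×(0.254)^0.37 = 249 K; P₂ = P₁(V₁/V₂)^n = 31.0 kPa.
W = (P₁V₁−P₂V₂)/(n−1) = (202×11.6−31.0×45.7)/0.37 = 2520 J.
ΔU = nCvΔT = 0.684×12.5×(249−413) = -1400 J.
Q = ΔU + W = 1120 J.

1120 J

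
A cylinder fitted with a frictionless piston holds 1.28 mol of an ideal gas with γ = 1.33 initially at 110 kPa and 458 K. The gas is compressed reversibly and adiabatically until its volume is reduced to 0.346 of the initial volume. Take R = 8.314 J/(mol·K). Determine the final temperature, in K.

V₁ = nRT₁/P₁ = 1.28×8.314×458/110 = 44.3 L.
Adiabatic: TV^(γ−1) = const ⇒ T₂ = 458×(2.89)^0.330 = 650 K; PV^γ = const ⇒ P₂ = 451 kPa.

650 K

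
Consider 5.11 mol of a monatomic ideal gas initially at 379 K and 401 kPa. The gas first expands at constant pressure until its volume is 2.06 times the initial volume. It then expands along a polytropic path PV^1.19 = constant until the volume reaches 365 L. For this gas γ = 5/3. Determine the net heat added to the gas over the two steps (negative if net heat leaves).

73300 J

V₁ = nRT₁/P₁ = 5.11×8.314×379/401 = 40.2 L.
Step 1 — Isobaric: P stays 401 kPa; V/T = const ⇒ T₂ = 781 K, V₂ = 82.7 L.
W = PΔV = 401×(82.7−40.2) kPa·L = 17100 J.
ΔU = nCvΔT = 5.11×12.5×(781−379) = 25600 J.
Q = ΔU + W = nCpΔT = 42700 J.
State after step 1: P = 401 kPa, V = 82.7 L, T = 781 K.
Step 2 — Polytropic n=1.19: T₂ = T₁(V₁/V₂)^(n−1) = 781×(0.227)^0.19 = 589 K; P₂ = P₁(V₁/V₂)^n = 68.5 kPa.
W = (P₁V₁−P₂V₂)/(n−1) = (401×82.7−68.5×365)/0.19 = 42900 J.
ΔU = nCvΔT = 5.11×12.5×(589−781) = -12200 J.
Q = ΔU + W = 30700 J.
Net over both steps: W = 60000 J, Q = 73300 J, ΔU = 13400 J.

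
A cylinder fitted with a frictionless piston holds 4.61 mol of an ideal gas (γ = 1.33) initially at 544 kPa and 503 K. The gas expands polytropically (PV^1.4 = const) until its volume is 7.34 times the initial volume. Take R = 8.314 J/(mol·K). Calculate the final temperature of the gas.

V₁ = nRT₁/P₁ = 4.61×8.314×503/544 = 35.4 L.
Polytropic n=1.4: T₂ = T₁(V₁/V₂)^(n−1) = 503×(0.136)^0.40 = 227 K; P₂ = P₁(V₁/V₂)^n = 33.4 kPa.

227 K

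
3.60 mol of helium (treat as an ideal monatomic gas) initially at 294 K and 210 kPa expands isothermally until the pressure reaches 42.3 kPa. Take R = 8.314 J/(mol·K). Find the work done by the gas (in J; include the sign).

14100 J

V₁ = nRT₁/P₁ = 3.60×8.314×294/210 = 41.9 L.
Isothermal: T stays 294 K; PV = const ⇒ V₂ = 208 L, P₂ = 42.3 kPa.
W = nRT ln(V₂/V₁) = 3.60×8.314×294×ln(4.96) = 14100 J.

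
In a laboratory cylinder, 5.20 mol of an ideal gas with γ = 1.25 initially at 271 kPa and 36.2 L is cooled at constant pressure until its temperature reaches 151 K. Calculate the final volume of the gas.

24.1 L

T₁ = P₁V₁/(nR) = 271×36.2/(5.20×8.314) = 227 K.
Isobaric: P stays 271 kPa; V/T = const ⇒ T₂ = 151 K, V₂ = 24.1 L.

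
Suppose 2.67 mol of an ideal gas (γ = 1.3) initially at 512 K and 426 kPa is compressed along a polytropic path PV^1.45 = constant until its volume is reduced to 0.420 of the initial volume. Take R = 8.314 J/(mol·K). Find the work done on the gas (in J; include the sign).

V₁ = nRT₁/P₁ = 2.67×8.314×512/426 = 26.7 L.
Polytropic n=1.45: T₂ = T₁(V₁/V₂)^(n−1) = 512×(2.38)^0.45 = 756 K; P₂ = P₁(V₁/V₂)^n = 1500 kPa.
W = (P₁V₁−P₂V₂)/(n−1) = (426×26.7−1500×11.2)/0.45 = -12100 J.
Work done on the gas = −W_by = 12100 J.

12100 J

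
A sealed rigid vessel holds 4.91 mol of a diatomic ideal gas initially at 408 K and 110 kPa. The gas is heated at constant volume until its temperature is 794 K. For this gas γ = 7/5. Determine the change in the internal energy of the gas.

V₁ = nRT₁/P₁ = 4.91×8.314×408/110 = 151 L.
Isochoric: V stays 151 L; P/T = const ⇒ T₂ = 794 K, P₂ = 214 kPa.
For an ideal gas ΔU = nCvΔT with Cv = (5/2)R = 20.8 J/(mol·K).
ΔU = 4.91×20.8×(794−408) = 39400 J.

39400 J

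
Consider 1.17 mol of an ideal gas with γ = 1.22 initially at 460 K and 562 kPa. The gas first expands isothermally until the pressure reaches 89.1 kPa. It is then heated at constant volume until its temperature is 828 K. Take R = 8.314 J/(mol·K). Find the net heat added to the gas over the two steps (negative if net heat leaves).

V₁ = nRT₁/P₁ = 1.17×8.314×460/562 = 7.96 L.
Step 1 — Isothermal: T stays 460 K; PV = const ⇒ V₂ = 50.2 L, P₂ = 89.1 kPa.
ΔU = 0 (ideal gas, T constant).
W = nRT ln(V₂/V₁) = 1.17×8.314×460×ln(6.31) = 8240 J.
Q = ΔU + W = 8240 J.
State after step 1: P = 89.1 kPa, V = 50.2 L, T = 460 K.
Step 2 — Isochoric: V stays 50.2 L; P/T = const ⇒ T₂ = 828 K, P₂ = 160 kPa.
W = 0 (no volume change).
ΔU = nCvΔT = 1.17×37.8×(828−460) = 16300 J.
Q = ΔU = 16300 J.
Net over both steps: W = 8240 J, Q = 24500 J, ΔU = 16300 J.

24500 J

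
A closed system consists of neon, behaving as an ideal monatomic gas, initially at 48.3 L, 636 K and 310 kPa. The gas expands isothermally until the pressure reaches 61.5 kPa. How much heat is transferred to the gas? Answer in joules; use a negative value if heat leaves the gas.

n = P₁V₁/(RT₁) = 310×48.3/(8.314×636) = 2.83 mol.
Isothermal: T stays 636 K; PV = const ⇒ V₂ = 243 L, P₂ = 61.5 kPa.
ΔU = 0 (ideal gas, T constant).
W = nRT ln(V₂/V₁) = 2.83×8.314×636×ln(5.04) = 24200 J.
Q = ΔU + W = 24200 J.

24200 J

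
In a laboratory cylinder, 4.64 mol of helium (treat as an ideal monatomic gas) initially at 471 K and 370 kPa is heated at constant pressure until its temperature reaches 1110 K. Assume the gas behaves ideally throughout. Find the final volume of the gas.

V₁ = nRT₁/P₁ = 4.64×8.314×471/370 = 49.1 L.
Isobaric: P stays 370 kPa; V/T = const ⇒ T₂ = 1110 K, V₂ = 116 L.

116 L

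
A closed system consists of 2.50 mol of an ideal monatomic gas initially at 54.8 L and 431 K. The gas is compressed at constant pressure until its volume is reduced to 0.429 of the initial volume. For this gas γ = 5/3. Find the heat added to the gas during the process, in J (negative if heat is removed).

-12800 J

P₁ = nRT₁/V₁ = 2.50×8.314×431/54.8 = 163 kPa.
Isobaric: P stays 163 kPa; V/T = const ⇒ T₂ = 185 K, V₂ = 23.5 L.
W = PΔV = 163×(23.5−54.8) kPa·L = -5120 J.
ΔU = nCvΔT = 2.50×12.5×(185−431) = -7670 J.
Q = ΔU + W = nCpΔT = -12800 J.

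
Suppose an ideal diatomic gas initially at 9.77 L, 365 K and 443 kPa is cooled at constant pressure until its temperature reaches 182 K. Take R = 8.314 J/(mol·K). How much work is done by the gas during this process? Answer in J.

n = P₁V₁/(RT₁) = 443×9.77/(8.314×365) = 1.43 mol.
Isobaric: P stays 443 kPa; V/T = const ⇒ T₂ = 182 K, V₂ = 4.87 L.
W = PΔV = 443×(4.87−9.77) kPa·L = -2170 J.

-2170 J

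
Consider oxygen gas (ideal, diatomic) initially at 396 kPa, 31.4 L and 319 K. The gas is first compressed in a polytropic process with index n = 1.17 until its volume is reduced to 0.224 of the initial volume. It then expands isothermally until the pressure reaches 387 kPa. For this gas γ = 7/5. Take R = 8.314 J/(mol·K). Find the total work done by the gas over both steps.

7250 J

n = P₁V₁/(RT₁) = 396×31.4/(8.314×319) = 4.69 mol.
Step 1 — Polytropic n=1.17: T₂ = T₁(V₁/V₂)^(n−1) = 319×(4.46)^0.17 = 411 K; P₂ = P₁(V₁/V₂)^n = 2280 kPa.
W = (P₁V₁−P₂V₂)/(n−1) = (396×31.4−2280×7.03)/0.17 = -21200 J.
ΔU = nCvΔT = 4.69×20.8×(411−319) = 9000 J.
Q = ΔU + W = -12200 J.
State after step 1: P = 2280 kPa, V = 7.03 L, T = 411 K.
Step 2 — Isothermal: T stays 411 K; PV = const ⇒ V₂ = 41.4 L, P₂ = 387 kPa.
ΔU = 0 (ideal gas, T constant).
W = nRT ln(V₂/V₁) = 4.69×8.314×411×ln(5.89) = 28400 J.
Q = ΔU + W = 28400 J.
Net over both steps: W = 7250 J, Q = 16300 J, ΔU = 9000 J.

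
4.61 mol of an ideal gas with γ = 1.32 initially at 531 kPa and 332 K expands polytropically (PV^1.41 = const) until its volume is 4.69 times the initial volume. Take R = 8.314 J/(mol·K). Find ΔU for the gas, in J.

V₁ = nRT₁/P₁ = 4.61×8.314×332/531 = 24.0 L.
Polytropic n=1.41: T₂ = T₁(V₁/V₂)^(n−1) = 332×(0.213)^0.41 = 176 K; P₂ = P₁(V₁/V₂)^n = 60.1 kPa.
For an ideal gas ΔU = nCvΔT with Cv = R/(γ−1) = 26.0 J/(mol·K).
ΔU = 4.61×26.0×(176−332) = -18700 J.

-18700 J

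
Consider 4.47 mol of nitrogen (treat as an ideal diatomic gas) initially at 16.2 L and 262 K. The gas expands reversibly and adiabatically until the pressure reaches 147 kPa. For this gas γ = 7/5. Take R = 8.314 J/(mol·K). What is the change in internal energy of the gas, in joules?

P₁ = nRT₁/V₁ = 4.47×8.314×262/16.2 = 601 kPa.
Adiabatic: T₂/T₁ = (P₂/P₁)^((γ−1)/γ) ⇒ T₂ = 262×(0.245)^0.286 = 175 K; V₂ = 44.3 L.
For an ideal gas ΔU = nCvΔT with Cv = (5/2)R = 20.8 J/(mol·K).
ΔU = 4.47×20.8×(175−262) = -8060 J.

-8060 J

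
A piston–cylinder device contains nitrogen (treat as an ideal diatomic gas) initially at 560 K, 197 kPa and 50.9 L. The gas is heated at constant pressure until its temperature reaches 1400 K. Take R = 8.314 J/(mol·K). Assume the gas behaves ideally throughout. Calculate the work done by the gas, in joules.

n = P₁V₁/(RT₁) = 197×50.9/(8.314×560) = 2.15 mol.
Isobaric: P stays 197 kPa; V/T = const ⇒ T₂ = 1400 K, V₂ = 127 L.
W = PΔV = 197×(127−50.9) kPa·L = 15000 J.

15000 J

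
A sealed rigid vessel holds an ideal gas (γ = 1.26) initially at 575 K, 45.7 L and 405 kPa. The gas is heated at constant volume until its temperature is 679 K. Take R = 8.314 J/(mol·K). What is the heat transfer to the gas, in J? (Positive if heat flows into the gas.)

n = P₁V₁/(RT₁) = 405×45.7/(8.314×575) = 3.87 mol.
Isochoric: V stays 45.7 L; P/T = const ⇒ T₂ = 679 K, P₂ = 478 kPa.
W = 0 (no volume change).
ΔU = nCvΔT = 3.87×32.0×(679−575) = 12900 J.
Q = ΔU = 12900 J.

12900 J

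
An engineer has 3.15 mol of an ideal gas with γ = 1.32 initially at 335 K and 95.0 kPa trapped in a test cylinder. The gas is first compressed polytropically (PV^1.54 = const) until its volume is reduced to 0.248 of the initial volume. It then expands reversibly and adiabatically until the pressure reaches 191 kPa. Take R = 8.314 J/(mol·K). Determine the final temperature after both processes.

V₁ = nRT₁/P₁ = 3.15×8.314×335/95.0 = 92.4 L.
Step 1 — Polytropic n=1.54: T₂ = T₁(V₁/V₂)^(n−1) = 335×(4.03)^0.54 = 711 K; P₂ = P₁(V₁/V₂)^n = 813 kPa.
W = (P₁V₁−P₂V₂)/(n−1) = (95.0×92.4−813×22.9)/0.54 = -18200 J.
ΔU = nCvΔT = 3.15×26.0×(711−335) = 30800 J.
Q = ΔU + W = 12500 J.
State after step 1: P = 813 kPa, V = 22.9 L, T = 711 K.
Step 2 — Adiabatic: T₂/T₁ = (P₂/P₁)^((γ−1)/γ) ⇒ T₂ = 711×(0.235)^0.242 = 501 K; V₂ = 68.6 L.
ΔU = nCvΔT = 3.15×26.0×(501−711) = -17200 J.
Q = 0 for an adiabatic process, so W = −ΔU = 17200 J.
Net over both steps: W = -1010 J, Q = 12500 J, ΔU = 13600 J.

501 K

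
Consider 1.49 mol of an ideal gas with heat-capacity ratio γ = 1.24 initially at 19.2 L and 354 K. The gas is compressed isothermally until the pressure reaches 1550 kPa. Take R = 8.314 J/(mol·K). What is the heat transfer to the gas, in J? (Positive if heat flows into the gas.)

-8400 J

P₁ = nRT₁/V₁ = 1.49×8.314×354/19.2 = 228 kPa.
Isothermal: T stays 354 K; PV = const ⇒ V₂ = 2.83 L, P₂ = 1550 kPa.
ΔU = 0 (ideal gas, T constant).
W = nRT ln(V₂/V₁) = 1.49×8.314×354×ln(0.147) = -8400 J.
Q = ΔU + W = -8400 J.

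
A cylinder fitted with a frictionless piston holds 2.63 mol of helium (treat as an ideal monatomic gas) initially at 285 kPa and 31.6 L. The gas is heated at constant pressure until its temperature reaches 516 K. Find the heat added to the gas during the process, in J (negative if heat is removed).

5690 J

T₁ = P₁V₁/(nR) = 285×31.6/(2.63×8.314) = 412 K.
Isobaric: P stays 285 kPa; V/T = const ⇒ T₂ = 516 K, V₂ = 39.6 L.
W = PΔV = 285×(39.6−31.6) kPa·L = 2280 J.
ΔU = nCvΔT = 2.63×12.5×(516−412) = 3420 J.
Q = ΔU + W = nCpΔT = 5690 J.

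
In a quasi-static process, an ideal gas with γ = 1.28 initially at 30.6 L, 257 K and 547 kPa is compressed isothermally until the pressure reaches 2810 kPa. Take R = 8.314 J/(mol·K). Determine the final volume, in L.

Isothermal: T stays 257 K; PV = const ⇒ V₂ = 5.96 L, P₂ = 2810 kPa.

5.96 L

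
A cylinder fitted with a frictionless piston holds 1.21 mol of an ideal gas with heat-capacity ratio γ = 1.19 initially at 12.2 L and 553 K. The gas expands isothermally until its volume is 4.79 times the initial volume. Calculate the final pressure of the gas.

P₁ = nRT₁/V₁ = 1.21×8.314×553/12.2 = 456 kPa.
Isothermal: T stays 553 K; PV = const ⇒ V₂ = 58.4 L, P₂ = 95.2 kPa.

95.2 kPa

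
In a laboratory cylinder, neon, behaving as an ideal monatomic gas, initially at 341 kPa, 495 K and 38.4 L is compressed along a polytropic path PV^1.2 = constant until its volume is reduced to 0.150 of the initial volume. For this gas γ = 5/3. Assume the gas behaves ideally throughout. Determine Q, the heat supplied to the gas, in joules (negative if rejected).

-21100 J

n = P₁V₁/(RT₁) = 341×38.4/(8.314×495) = 3.18 mol.
Polytropic n=1.2: T₂ = T₁(V₁/V₂)^(n−1) = 495×(6.67)^0.20 = 723 K; P₂ = P₁(V₁/V₂)^n = 3320 kPa.
W = (P₁V₁−P₂V₂)/(n−1) = (341×38.4−3320×5.76)/0.20 = -30200 J.
ΔU = nCvΔT = 3.18×12.5×(723−495) = 9060 J.
Q = ΔU + W = -21100 J.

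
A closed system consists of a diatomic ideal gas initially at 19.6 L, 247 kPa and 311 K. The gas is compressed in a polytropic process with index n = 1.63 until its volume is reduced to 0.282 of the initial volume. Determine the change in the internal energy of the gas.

n = P₁V₁/(RT₁) = 247×19.6/(8.314×311) = 1.87 mol.
Polytropic n=1.63: T₂ = T₁(V₁/V₂)^(n−1) = 311×(3.55)^0.63 = 690 K; P₂ = P₁(V₁/V₂)^n = 1940 kPa.
For an ideal gas ΔU = nCvΔT with Cv = (5/2)R = 20.8 J/(mol·K).
ΔU = 1.87×20.8×(690−311) = 14800 J.

14800 J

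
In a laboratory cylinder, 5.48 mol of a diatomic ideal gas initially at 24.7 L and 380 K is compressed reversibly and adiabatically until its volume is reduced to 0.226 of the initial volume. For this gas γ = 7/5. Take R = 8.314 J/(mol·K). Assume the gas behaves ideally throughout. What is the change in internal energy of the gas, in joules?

P₁ = nRT₁/V₁ = 5.48×8.314×380/24.7 = 701 kPa.
Adiabatic: TV^(γ−1) = const ⇒ T₂ = 380×(4.42)^0.400 = 689 K; PV^γ = const ⇒ P₂ = 5620 kPa.
For an ideal gas ΔU = nCvΔT with Cv = (5/2)R = 20.8 J/(mol·K).
ΔU = 5.48×20.8×(689−380) = 35200 J.

35200 J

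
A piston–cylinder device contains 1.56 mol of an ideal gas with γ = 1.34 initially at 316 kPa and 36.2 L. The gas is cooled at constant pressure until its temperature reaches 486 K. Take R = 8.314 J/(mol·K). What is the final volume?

19.9 L

T₁ = P₁V₁/(nR) = 316×36.2/(1.56×8.314) = 882 K.
Isobaric: P stays 316 kPa; V/T = const ⇒ T₂ = 486 K, V₂ = 19.9 L.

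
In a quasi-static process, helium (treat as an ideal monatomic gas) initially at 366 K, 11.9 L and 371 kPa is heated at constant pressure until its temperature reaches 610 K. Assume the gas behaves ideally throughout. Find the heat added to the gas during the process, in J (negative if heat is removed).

7360 J

n = P₁V₁/(RT₁) = 371×11.9/(8.314×366) = 1.45 mol.
Isobaric: P stays 371 kPa; V/T = const ⇒ T₂ = 610 K, V₂ = 19.8 L.
W = PΔV = 371×(19.8−11.9) kPa·L = 2940 J.
ΔU = nCvΔT = 1.45×12.5×(610−366) = 4410 J.
Q = ΔU + W = nCpΔT = 7360 J.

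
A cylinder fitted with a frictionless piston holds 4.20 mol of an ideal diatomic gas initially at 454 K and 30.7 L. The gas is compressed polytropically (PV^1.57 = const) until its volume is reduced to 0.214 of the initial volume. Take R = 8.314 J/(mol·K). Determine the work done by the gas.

P₁ = nRT₁/V₁ = 4.20×8.314×454/30.7 = 516 kPa.
Polytropic n=1.57: T₂ = T₁(V₁/V₂)^(n−1) = 454×(4.67)^0.57 = 1090 K; P₂ = P₁(V₁/V₂)^n = 5810 kPa.
W = (P₁V₁−P₂V₂)/(n−1) = (516×30.7−5810×6.57)/0.57 = -39200 J.

-39200 J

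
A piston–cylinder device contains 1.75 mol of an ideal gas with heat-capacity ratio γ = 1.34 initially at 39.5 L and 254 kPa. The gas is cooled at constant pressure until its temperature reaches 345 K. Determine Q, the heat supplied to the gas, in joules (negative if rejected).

-19800 J

T₁ = P₁V₁/(nR) = 254×39.5/(1.75×8.314) = 690 K.
Isobaric: P stays 254 kPa; V/T = const ⇒ T₂ = 345 K, V₂ = 19.8 L.
W = PΔV = 254×(19.8−39.5) kPa·L = -5010 J.
ΔU = nCvΔT = 1.75×24.5×(345−690) = -14700 J.
Q = ΔU + W = nCpΔT = -19800 J.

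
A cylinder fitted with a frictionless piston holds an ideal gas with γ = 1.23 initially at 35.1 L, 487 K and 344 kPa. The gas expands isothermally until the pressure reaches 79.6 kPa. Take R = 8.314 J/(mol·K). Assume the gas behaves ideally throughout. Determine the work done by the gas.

17700 J

n = P₁V₁/(RT₁) = 344×35.1/(8.314×487) = 2.98 mol.
Isothermal: T stays 487 K; PV = const ⇒ V₂ = 152 L, P₂ = 79.6 kPa.
W = nRT ln(V₂/V₁) = 2.98×8.314×487×ln(4.32) = 17700 J.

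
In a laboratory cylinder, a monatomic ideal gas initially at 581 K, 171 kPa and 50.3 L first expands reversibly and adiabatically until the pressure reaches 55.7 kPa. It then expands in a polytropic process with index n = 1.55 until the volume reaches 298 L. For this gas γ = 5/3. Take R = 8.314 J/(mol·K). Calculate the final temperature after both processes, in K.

202 K

n = P₁V₁/(RT₁) = 171×50.3/(8.314×581) = 1.78 mol.
Step 1 — Adiabatic: T₂/T₁ = (P₂/P₁)^((γ−1)/γ) ⇒ T₂ = 581×(0.326)^0.400 = 371 K; V₂ = 98.6 L.
ΔU = nCvΔT = 1.78×12.5×(371−581) = -4660 J.
Q = 0 for an adiabatic process, so W = −ΔU = 4660 J.
State after step 1: P = 55.7 kPa, V = 98.6 L, T = 371 K.
Step 2 — Polytropic n=1.55: T₂ = T₁(V₁/V₂)^(n−1) = 371×(0.331)^0.55 = 202 K; P₂ = P₁(V₁/V₂)^n = 10.0 kPa.
W = (P₁V₁−P₂V₂)/(n−1) = (55.7×98.6−10.0×298)/0.55 = 4550 J.
ΔU = nCvΔT = 1.78×12.5×(202−371) = -3750 J.
Q = ΔU + W = 796 J.
Net over both steps: W = 9210 J, Q = 796 J, ΔU = -8420 J.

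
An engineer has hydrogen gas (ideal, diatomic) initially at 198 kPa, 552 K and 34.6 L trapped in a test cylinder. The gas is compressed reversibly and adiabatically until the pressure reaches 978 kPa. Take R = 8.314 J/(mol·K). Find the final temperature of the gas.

Adiabatic: T₂/T₁ = (P₂/P₁)^((γ−1)/γ) ⇒ T₂ = 552×(4.94)^0.286 = 871 K; V₂ = 11.1 L.

871 K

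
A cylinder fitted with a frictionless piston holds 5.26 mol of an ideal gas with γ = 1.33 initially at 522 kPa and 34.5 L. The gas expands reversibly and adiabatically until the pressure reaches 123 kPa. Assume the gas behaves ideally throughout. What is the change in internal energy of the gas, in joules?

-16400 J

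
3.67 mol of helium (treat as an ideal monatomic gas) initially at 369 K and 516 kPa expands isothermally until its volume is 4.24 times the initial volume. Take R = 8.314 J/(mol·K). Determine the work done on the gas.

-16300 J

V₁ = nRT₁/P₁ = 3.67×8.314×369/516 = 21.8 L.
Isothermal: T stays 369 K; PV = const ⇒ V₂ = 92.5 L, P₂ = 122 kPa.
W = nRT ln(V₂/V₁) = 3.67×8.314×369×ln(4.24) = 16300 J.
Work done on the gas = −W_by = -16300 J.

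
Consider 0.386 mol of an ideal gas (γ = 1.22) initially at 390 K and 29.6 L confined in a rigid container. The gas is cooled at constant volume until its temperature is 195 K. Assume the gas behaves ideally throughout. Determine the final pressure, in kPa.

21.1 kPa

P₁ = nRT₁/V₁ = 0.386×8.314×390/29.6 = 42.3 kPa.
Isochoric: V stays 29.6 L; P/T = const ⇒ T₂ = 195 K, P₂ = 21.1 kPa.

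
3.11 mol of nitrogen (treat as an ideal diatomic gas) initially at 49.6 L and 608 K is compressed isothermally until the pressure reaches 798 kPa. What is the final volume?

P₁ = nRT₁/V₁ = 3.11×8.314×608/49.6 = 317 kPa.
Isothermal: T stays 608 K; PV = const ⇒ V₂ = 19.7 L, P₂ = 798 kPa.

19.7 L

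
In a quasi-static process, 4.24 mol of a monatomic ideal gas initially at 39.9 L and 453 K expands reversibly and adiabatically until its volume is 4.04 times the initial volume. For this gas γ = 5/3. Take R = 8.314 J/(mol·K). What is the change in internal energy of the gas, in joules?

P₁ = nRT₁/V₁ = 4.24×8.314×453/39.9 = 400 kPa.
Adiabatic: TV^(γ−1) = const ⇒ T₂ = 453×(0.248)^0.667 = 179 K; PV^γ = const ⇒ P₂ = 39.1 kPa.
For an ideal gas ΔU = nCvΔT with Cv = (3/2)R = 12.5 J/(mol·K).
ΔU = 4.24×12.5×(179−453) = -14500 J.

-14500 J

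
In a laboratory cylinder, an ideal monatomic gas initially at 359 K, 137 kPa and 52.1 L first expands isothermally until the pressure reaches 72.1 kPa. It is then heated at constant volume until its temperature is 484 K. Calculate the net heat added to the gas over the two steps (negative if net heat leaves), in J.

8310 J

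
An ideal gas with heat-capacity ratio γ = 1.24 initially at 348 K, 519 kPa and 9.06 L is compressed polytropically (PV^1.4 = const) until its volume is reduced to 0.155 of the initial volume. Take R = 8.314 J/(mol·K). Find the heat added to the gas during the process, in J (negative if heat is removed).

8680 J

n = P₁V₁/(RT₁) = 519×9.06/(8.314×348) = 1.63 mol.
Polytropic n=1.4: T₂ = T₁(V₁/V₂)^(n−1) = 348×(6.45)^0.40 = 734 K; P₂ = P₁(V₁/V₂)^n = 7060 kPa.
W = (P₁V₁−P₂V₂)/(n−1) = (519×9.06−7060×1.40)/0.40 = -13000 J.
ΔU = nCvΔT = 1.63×34.6×(734−348) = 21700 J.
Q = ΔU + W = 8680 J.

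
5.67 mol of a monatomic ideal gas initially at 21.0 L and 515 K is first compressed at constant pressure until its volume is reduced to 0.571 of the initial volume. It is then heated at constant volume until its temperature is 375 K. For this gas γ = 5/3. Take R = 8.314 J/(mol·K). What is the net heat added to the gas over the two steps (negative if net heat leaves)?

P₁ = nRT₁/V₁ = 5.67×8.314×515/21.0 = 1160 kPa.
Step 1 — Isobaric: P stays 1160 kPa; V/T = const ⇒ T₂ = 294 K, V₂ = 12.0 L.
W = PΔV = 1160×(12.0−21.0) kPa·L = -10400 J.
ΔU = nCvΔT = 5.67×12.5×(294−515) = -15600 J.
Q = ΔU + W = nCpΔT = -26000 J.
State after step 1: P = 1160 kPa, V = 12.0 L, T = 294 K.
Step 2 — Isochoric: V stays 12.0 L; P/T = const ⇒ T₂ = 375 K, P₂ = 1470 kPa.
W = 0 (no volume change).
ΔU = nCvΔT = 5.67×12.5×(375−294) = 5720 J.
Q = ΔU = 5720 J.
Net over both steps: W = -10400 J, Q = -20300 J, ΔU = -9900 J.

-20300 J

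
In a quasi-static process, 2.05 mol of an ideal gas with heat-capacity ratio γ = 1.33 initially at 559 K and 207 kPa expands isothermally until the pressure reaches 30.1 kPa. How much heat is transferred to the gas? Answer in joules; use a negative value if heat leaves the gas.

V₁ = nRT₁/P₁ = 2.05×8.314×559/207 = 46.0 L.
Isothermal: T stays 559 K; PV = const ⇒ V₂ = 317 L, P₂ = 30.1 kPa.
ΔU = 0 (ideal gas, T constant).
W = nRT ln(V₂/V₁) = 2.05×8.314×559×ln(6.88) = 18400 J.
Q = ΔU + W = 18400 J.

18400 J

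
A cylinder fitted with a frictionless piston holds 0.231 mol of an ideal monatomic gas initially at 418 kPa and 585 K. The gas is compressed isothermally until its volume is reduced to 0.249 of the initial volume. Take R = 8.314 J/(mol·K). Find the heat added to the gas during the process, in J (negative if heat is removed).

-1560 J

V₁ = nRT₁/P₁ = 0.231×8.314×585/418 = 2.69 L.
Isothermal: T stays 585 K; PV = const ⇒ V₂ = 0.669 L, P₂ = 1680 kPa.
ΔU = 0 (ideal gas, T constant).
W = nRT ln(V₂/V₁) = 0.231×8.314×585×ln(0.249) = -1560 J.
Q = ΔU + W = -1560 J.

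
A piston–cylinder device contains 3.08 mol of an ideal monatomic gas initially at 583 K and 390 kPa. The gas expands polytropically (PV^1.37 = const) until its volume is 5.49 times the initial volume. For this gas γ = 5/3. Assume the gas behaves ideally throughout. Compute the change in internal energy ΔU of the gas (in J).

-10500 J

V₁ = nRT₁/P₁ = 3.08×8.314×583/390 = 38.3 L.
Polytropic n=1.37: T₂ = T₁(V₁/V₂)^(n−1) = 583×(0.182)^0.37 = 310 K; P₂ = P₁(V₁/V₂)^n = 37.8 kPa.
For an ideal gas ΔU = nCvΔT with Cv = (3/2)R = 12.5 J/(mol·K).
ΔU = 3.08×12.5×(310−583) = -10500 J.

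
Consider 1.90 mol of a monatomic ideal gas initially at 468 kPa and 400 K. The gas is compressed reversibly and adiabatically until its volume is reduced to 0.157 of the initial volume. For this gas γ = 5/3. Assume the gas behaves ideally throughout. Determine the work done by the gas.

V₁ = nRT₁/P₁ = 1.90×8.314×400/468 = 13.5 L.
Adiabatic: TV^(γ−1) = const ⇒ T₂ = 400×(6.37)^0.667 = 1370 K; PV^γ = const ⇒ P₂ = 10200 kPa.
ΔU = nCvΔT = 1.90×12.5×(1370−400) = 23100 J.
Q = 0 for an adiabatic process, so W = −ΔU = -23100 J.

-23100 J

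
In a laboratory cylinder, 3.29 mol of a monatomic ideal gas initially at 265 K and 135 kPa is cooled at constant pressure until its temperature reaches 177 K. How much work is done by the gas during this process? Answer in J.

V₁ = nRT₁/P₁ = 3.29×8.314×265/135 = 53.7 L.
Isobaric: P stays 135 kPa; V/T = const ⇒ T₂ = 177 K, V₂ = 35.9 L.
W = PΔV = 135×(35.9−53.7) kPa·L = -2410 J.

-2410 J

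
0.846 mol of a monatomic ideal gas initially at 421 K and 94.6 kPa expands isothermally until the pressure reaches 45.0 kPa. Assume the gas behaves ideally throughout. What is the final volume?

65.8 L

V₁ = nRT₁/P₁ = 0.846×8.314×421/94.6 = 31.3 L.
Isothermal: T stays 421 K; PV = const ⇒ V₂ = 65.8 L, P₂ = 45.0 kPa.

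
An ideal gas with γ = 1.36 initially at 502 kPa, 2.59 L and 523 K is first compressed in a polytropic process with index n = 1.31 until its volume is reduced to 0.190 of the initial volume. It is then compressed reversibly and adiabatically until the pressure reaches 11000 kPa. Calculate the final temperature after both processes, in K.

1110 K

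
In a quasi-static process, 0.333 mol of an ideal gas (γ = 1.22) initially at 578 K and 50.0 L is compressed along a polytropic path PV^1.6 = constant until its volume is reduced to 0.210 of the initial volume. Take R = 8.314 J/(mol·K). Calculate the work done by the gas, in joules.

P₁ = nRT₁/V₁ = 0.333×8.314×578/50.0 = 32.0 kPa.
Polytropic n=1.6: T₂ = T₁(V₁/V₂)^(n−1) = 578×(4.76)^0.60 = 1470 K; P₂ = P₁(V₁/V₂)^n = 389 kPa.
W = (P₁V₁−P₂V₂)/(n−1) = (32.0×50.0−389×10.5)/0.60 = -4140 J.

-4140 J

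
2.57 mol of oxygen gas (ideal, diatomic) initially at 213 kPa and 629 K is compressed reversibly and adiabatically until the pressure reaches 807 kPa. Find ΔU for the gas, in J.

15600 J

V₁ = nRT₁/P₁ = 2.57×8.314×629/213 = 63.1 L.
Adiabatic: T₂/T₁ = (P₂/P₁)^((γ−1)/γ) ⇒ T₂ = 629×(3.79)^0.286 = 920 K; V₂ = 24.4 L.
For an ideal gas ΔU = nCvΔT with Cv = (5/2)R = 20.8 J/(mol·K).
ΔU = 2.57×20.8×(920−629) = 15600 J.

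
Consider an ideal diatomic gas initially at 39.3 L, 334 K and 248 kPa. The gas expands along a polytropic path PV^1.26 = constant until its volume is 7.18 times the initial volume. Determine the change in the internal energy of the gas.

n = P₁V₁/(RT₁) = 248×39.3/(8.314×334) = 3.51 mol.
Polytropic n=1.26: T₂ = T₁(V₁/V₂)^(n−1) = 334×(0.139)^0.26 = 200 K; P₂ = P₁(V₁/V₂)^n = 20.7 kPa.
For an ideal gas ΔU = nCvΔT with Cv = (5/2)R = 20.8 J/(mol·K).
ΔU = 3.51×20.8×(200−334) = -9770 J.

-9770 J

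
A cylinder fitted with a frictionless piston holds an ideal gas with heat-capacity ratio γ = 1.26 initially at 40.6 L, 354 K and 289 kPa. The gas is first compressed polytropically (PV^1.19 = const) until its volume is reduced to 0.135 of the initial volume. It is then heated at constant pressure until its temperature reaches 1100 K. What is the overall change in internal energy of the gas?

n = P₁V₁/(RT₁) = 289×40.6/(8.314×354) = 3.99 mol.
Step 1 — Polytropic n=1.19: T₂ = T₁(V₁/V₂)^(n−1) = 354×(7.41)^0.19 = 518 K; P₂ = P₁(V₁/V₂)^n = 3130 kPa.
W = (P₁V₁−P₂V₂)/(n−1) = (289×40.6−3130×5.48)/0.19 = -28600 J.
ΔU = nCvΔT = 3.99×32.0×(518−354) = 20900 J.
Q = ΔU + W = -7700 J.
State after step 1: P = 3130 kPa, V = 5.48 L, T = 518 K.
Step 2 — Isobaric: P stays 3130 kPa; V/T = const ⇒ T₂ = 1100 K, V₂ = 11.6 L.
W = PΔV = 3130×(11.6−5.48) kPa·L = 19300 J.
ΔU = nCvΔT = 3.99×32.0×(1100−518) = 74200 J.
Q = ΔU + W = nCpΔT = 93500 J.
Net over both steps: W = -9300 J, Q = 85800 J, ΔU = 95100 J.

95100 J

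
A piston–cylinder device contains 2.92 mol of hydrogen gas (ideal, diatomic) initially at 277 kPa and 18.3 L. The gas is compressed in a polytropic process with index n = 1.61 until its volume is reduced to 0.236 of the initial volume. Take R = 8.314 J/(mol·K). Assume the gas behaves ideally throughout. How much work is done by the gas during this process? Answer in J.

T₁ = P₁V₁/(nR) = 277×18.3/(2.92×8.314) = 209 K.
Polytropic n=1.61: T₂ = T₁(V₁/V₂)^(n−1) = 209×(4.24)^0.61 = 504 K; P₂ = P₁(V₁/V₂)^n = 2830 kPa.
W = (P₁V₁−P₂V₂)/(n−1) = (277×18.3−2830×4.32)/0.61 = -11700 J.

-11700 J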